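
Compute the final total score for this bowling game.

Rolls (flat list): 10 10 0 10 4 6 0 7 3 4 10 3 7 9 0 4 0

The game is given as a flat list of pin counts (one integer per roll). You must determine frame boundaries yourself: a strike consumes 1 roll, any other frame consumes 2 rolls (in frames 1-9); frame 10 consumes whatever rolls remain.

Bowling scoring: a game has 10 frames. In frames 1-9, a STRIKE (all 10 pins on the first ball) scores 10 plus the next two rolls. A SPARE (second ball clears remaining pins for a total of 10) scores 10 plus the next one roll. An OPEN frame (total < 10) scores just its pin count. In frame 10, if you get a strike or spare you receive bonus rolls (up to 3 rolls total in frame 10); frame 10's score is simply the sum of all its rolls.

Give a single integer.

Answer: 130

Derivation:
Frame 1: STRIKE. 10 + next two rolls (10+0) = 20. Cumulative: 20
Frame 2: STRIKE. 10 + next two rolls (0+10) = 20. Cumulative: 40
Frame 3: SPARE (0+10=10). 10 + next roll (4) = 14. Cumulative: 54
Frame 4: SPARE (4+6=10). 10 + next roll (0) = 10. Cumulative: 64
Frame 5: OPEN (0+7=7). Cumulative: 71
Frame 6: OPEN (3+4=7). Cumulative: 78
Frame 7: STRIKE. 10 + next two rolls (3+7) = 20. Cumulative: 98
Frame 8: SPARE (3+7=10). 10 + next roll (9) = 19. Cumulative: 117
Frame 9: OPEN (9+0=9). Cumulative: 126
Frame 10: OPEN. Sum of all frame-10 rolls (4+0) = 4. Cumulative: 130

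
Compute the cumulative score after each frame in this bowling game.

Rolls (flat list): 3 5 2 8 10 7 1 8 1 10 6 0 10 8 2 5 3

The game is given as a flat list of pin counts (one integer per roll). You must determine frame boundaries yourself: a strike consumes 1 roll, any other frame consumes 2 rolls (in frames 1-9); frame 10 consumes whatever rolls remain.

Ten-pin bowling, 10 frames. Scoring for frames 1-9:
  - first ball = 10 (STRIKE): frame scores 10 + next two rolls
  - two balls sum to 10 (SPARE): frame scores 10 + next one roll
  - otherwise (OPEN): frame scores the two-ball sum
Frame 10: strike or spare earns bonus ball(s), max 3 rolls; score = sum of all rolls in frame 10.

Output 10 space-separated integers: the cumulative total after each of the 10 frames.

Answer: 8 28 46 54 63 79 85 105 120 128

Derivation:
Frame 1: OPEN (3+5=8). Cumulative: 8
Frame 2: SPARE (2+8=10). 10 + next roll (10) = 20. Cumulative: 28
Frame 3: STRIKE. 10 + next two rolls (7+1) = 18. Cumulative: 46
Frame 4: OPEN (7+1=8). Cumulative: 54
Frame 5: OPEN (8+1=9). Cumulative: 63
Frame 6: STRIKE. 10 + next two rolls (6+0) = 16. Cumulative: 79
Frame 7: OPEN (6+0=6). Cumulative: 85
Frame 8: STRIKE. 10 + next two rolls (8+2) = 20. Cumulative: 105
Frame 9: SPARE (8+2=10). 10 + next roll (5) = 15. Cumulative: 120
Frame 10: OPEN. Sum of all frame-10 rolls (5+3) = 8. Cumulative: 128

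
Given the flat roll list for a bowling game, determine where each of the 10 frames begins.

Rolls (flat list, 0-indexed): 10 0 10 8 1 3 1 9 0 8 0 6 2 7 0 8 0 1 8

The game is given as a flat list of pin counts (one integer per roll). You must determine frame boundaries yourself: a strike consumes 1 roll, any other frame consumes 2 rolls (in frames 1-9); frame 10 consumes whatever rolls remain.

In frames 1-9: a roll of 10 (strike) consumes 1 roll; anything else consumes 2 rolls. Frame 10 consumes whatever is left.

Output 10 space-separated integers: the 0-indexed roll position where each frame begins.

Frame 1 starts at roll index 0: roll=10 (strike), consumes 1 roll
Frame 2 starts at roll index 1: rolls=0,10 (sum=10), consumes 2 rolls
Frame 3 starts at roll index 3: rolls=8,1 (sum=9), consumes 2 rolls
Frame 4 starts at roll index 5: rolls=3,1 (sum=4), consumes 2 rolls
Frame 5 starts at roll index 7: rolls=9,0 (sum=9), consumes 2 rolls
Frame 6 starts at roll index 9: rolls=8,0 (sum=8), consumes 2 rolls
Frame 7 starts at roll index 11: rolls=6,2 (sum=8), consumes 2 rolls
Frame 8 starts at roll index 13: rolls=7,0 (sum=7), consumes 2 rolls
Frame 9 starts at roll index 15: rolls=8,0 (sum=8), consumes 2 rolls
Frame 10 starts at roll index 17: 2 remaining rolls

Answer: 0 1 3 5 7 9 11 13 15 17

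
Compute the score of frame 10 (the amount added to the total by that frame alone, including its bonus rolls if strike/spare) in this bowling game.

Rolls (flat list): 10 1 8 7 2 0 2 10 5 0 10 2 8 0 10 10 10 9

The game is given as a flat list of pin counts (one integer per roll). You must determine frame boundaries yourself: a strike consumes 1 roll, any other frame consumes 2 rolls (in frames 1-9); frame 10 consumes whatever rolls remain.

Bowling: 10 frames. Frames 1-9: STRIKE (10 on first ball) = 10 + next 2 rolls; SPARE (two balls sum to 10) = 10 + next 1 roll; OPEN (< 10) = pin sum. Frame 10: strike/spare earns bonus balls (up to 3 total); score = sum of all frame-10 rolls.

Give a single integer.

Answer: 29

Derivation:
Frame 1: STRIKE. 10 + next two rolls (1+8) = 19. Cumulative: 19
Frame 2: OPEN (1+8=9). Cumulative: 28
Frame 3: OPEN (7+2=9). Cumulative: 37
Frame 4: OPEN (0+2=2). Cumulative: 39
Frame 5: STRIKE. 10 + next two rolls (5+0) = 15. Cumulative: 54
Frame 6: OPEN (5+0=5). Cumulative: 59
Frame 7: STRIKE. 10 + next two rolls (2+8) = 20. Cumulative: 79
Frame 8: SPARE (2+8=10). 10 + next roll (0) = 10. Cumulative: 89
Frame 9: SPARE (0+10=10). 10 + next roll (10) = 20. Cumulative: 109
Frame 10: STRIKE. Sum of all frame-10 rolls (10+10+9) = 29. Cumulative: 138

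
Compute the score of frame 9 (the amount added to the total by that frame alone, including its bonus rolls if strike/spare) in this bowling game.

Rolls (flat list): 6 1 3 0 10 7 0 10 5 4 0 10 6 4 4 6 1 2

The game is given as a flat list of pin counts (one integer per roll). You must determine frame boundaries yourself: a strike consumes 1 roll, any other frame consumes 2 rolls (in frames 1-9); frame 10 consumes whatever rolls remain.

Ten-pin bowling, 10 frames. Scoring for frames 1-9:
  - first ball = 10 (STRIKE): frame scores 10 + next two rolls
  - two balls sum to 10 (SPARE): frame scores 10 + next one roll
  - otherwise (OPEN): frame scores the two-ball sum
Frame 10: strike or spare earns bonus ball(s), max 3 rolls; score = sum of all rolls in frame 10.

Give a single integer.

Answer: 11

Derivation:
Frame 1: OPEN (6+1=7). Cumulative: 7
Frame 2: OPEN (3+0=3). Cumulative: 10
Frame 3: STRIKE. 10 + next two rolls (7+0) = 17. Cumulative: 27
Frame 4: OPEN (7+0=7). Cumulative: 34
Frame 5: STRIKE. 10 + next two rolls (5+4) = 19. Cumulative: 53
Frame 6: OPEN (5+4=9). Cumulative: 62
Frame 7: SPARE (0+10=10). 10 + next roll (6) = 16. Cumulative: 78
Frame 8: SPARE (6+4=10). 10 + next roll (4) = 14. Cumulative: 92
Frame 9: SPARE (4+6=10). 10 + next roll (1) = 11. Cumulative: 103
Frame 10: OPEN. Sum of all frame-10 rolls (1+2) = 3. Cumulative: 106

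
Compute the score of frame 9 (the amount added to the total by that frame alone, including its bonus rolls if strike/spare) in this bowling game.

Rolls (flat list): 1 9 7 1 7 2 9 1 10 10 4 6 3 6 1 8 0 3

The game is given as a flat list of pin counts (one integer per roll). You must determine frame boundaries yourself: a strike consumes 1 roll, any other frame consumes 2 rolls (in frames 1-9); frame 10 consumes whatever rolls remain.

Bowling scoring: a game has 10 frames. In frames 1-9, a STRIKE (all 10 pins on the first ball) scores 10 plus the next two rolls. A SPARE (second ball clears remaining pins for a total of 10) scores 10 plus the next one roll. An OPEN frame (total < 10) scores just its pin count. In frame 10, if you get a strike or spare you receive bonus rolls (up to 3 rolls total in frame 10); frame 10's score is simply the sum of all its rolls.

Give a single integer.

Frame 1: SPARE (1+9=10). 10 + next roll (7) = 17. Cumulative: 17
Frame 2: OPEN (7+1=8). Cumulative: 25
Frame 3: OPEN (7+2=9). Cumulative: 34
Frame 4: SPARE (9+1=10). 10 + next roll (10) = 20. Cumulative: 54
Frame 5: STRIKE. 10 + next two rolls (10+4) = 24. Cumulative: 78
Frame 6: STRIKE. 10 + next two rolls (4+6) = 20. Cumulative: 98
Frame 7: SPARE (4+6=10). 10 + next roll (3) = 13. Cumulative: 111
Frame 8: OPEN (3+6=9). Cumulative: 120
Frame 9: OPEN (1+8=9). Cumulative: 129
Frame 10: OPEN. Sum of all frame-10 rolls (0+3) = 3. Cumulative: 132

Answer: 9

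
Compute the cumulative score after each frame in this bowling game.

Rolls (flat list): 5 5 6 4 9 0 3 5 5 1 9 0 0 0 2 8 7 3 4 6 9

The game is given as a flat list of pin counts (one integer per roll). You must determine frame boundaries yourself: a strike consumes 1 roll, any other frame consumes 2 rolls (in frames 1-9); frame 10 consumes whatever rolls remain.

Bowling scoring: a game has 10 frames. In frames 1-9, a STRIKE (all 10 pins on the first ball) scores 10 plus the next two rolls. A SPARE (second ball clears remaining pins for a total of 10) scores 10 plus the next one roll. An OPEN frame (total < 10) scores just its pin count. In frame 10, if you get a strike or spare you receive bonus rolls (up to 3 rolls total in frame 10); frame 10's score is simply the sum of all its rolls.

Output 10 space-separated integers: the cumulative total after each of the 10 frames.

Answer: 16 35 44 52 58 67 67 84 98 117

Derivation:
Frame 1: SPARE (5+5=10). 10 + next roll (6) = 16. Cumulative: 16
Frame 2: SPARE (6+4=10). 10 + next roll (9) = 19. Cumulative: 35
Frame 3: OPEN (9+0=9). Cumulative: 44
Frame 4: OPEN (3+5=8). Cumulative: 52
Frame 5: OPEN (5+1=6). Cumulative: 58
Frame 6: OPEN (9+0=9). Cumulative: 67
Frame 7: OPEN (0+0=0). Cumulative: 67
Frame 8: SPARE (2+8=10). 10 + next roll (7) = 17. Cumulative: 84
Frame 9: SPARE (7+3=10). 10 + next roll (4) = 14. Cumulative: 98
Frame 10: SPARE. Sum of all frame-10 rolls (4+6+9) = 19. Cumulative: 117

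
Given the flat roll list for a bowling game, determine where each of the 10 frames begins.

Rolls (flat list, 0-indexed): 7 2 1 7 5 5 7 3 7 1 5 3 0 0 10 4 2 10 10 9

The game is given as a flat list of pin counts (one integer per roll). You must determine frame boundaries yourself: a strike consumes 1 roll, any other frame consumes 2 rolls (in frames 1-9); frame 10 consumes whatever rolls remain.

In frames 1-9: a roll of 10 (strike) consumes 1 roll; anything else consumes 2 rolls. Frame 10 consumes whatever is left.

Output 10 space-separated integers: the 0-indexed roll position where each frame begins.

Answer: 0 2 4 6 8 10 12 14 15 17

Derivation:
Frame 1 starts at roll index 0: rolls=7,2 (sum=9), consumes 2 rolls
Frame 2 starts at roll index 2: rolls=1,7 (sum=8), consumes 2 rolls
Frame 3 starts at roll index 4: rolls=5,5 (sum=10), consumes 2 rolls
Frame 4 starts at roll index 6: rolls=7,3 (sum=10), consumes 2 rolls
Frame 5 starts at roll index 8: rolls=7,1 (sum=8), consumes 2 rolls
Frame 6 starts at roll index 10: rolls=5,3 (sum=8), consumes 2 rolls
Frame 7 starts at roll index 12: rolls=0,0 (sum=0), consumes 2 rolls
Frame 8 starts at roll index 14: roll=10 (strike), consumes 1 roll
Frame 9 starts at roll index 15: rolls=4,2 (sum=6), consumes 2 rolls
Frame 10 starts at roll index 17: 3 remaining rolls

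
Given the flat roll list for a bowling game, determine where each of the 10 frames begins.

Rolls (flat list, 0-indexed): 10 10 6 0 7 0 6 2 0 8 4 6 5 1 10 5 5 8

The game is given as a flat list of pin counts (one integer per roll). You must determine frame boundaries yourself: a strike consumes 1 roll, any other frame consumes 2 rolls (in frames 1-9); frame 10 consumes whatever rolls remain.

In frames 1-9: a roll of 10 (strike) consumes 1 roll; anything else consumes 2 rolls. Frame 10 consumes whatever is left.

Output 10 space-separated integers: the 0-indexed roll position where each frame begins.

Frame 1 starts at roll index 0: roll=10 (strike), consumes 1 roll
Frame 2 starts at roll index 1: roll=10 (strike), consumes 1 roll
Frame 3 starts at roll index 2: rolls=6,0 (sum=6), consumes 2 rolls
Frame 4 starts at roll index 4: rolls=7,0 (sum=7), consumes 2 rolls
Frame 5 starts at roll index 6: rolls=6,2 (sum=8), consumes 2 rolls
Frame 6 starts at roll index 8: rolls=0,8 (sum=8), consumes 2 rolls
Frame 7 starts at roll index 10: rolls=4,6 (sum=10), consumes 2 rolls
Frame 8 starts at roll index 12: rolls=5,1 (sum=6), consumes 2 rolls
Frame 9 starts at roll index 14: roll=10 (strike), consumes 1 roll
Frame 10 starts at roll index 15: 3 remaining rolls

Answer: 0 1 2 4 6 8 10 12 14 15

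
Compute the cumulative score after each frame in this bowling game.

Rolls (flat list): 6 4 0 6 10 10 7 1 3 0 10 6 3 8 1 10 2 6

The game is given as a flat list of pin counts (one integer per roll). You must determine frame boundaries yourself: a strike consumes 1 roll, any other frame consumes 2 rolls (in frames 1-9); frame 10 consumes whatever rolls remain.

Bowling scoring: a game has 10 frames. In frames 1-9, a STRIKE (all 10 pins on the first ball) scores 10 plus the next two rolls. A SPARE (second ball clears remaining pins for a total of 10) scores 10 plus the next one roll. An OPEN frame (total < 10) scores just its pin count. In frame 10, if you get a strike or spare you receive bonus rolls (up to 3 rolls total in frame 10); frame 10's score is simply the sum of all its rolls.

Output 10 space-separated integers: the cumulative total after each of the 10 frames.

Answer: 10 16 43 61 69 72 91 100 109 127

Derivation:
Frame 1: SPARE (6+4=10). 10 + next roll (0) = 10. Cumulative: 10
Frame 2: OPEN (0+6=6). Cumulative: 16
Frame 3: STRIKE. 10 + next two rolls (10+7) = 27. Cumulative: 43
Frame 4: STRIKE. 10 + next two rolls (7+1) = 18. Cumulative: 61
Frame 5: OPEN (7+1=8). Cumulative: 69
Frame 6: OPEN (3+0=3). Cumulative: 72
Frame 7: STRIKE. 10 + next two rolls (6+3) = 19. Cumulative: 91
Frame 8: OPEN (6+3=9). Cumulative: 100
Frame 9: OPEN (8+1=9). Cumulative: 109
Frame 10: STRIKE. Sum of all frame-10 rolls (10+2+6) = 18. Cumulative: 127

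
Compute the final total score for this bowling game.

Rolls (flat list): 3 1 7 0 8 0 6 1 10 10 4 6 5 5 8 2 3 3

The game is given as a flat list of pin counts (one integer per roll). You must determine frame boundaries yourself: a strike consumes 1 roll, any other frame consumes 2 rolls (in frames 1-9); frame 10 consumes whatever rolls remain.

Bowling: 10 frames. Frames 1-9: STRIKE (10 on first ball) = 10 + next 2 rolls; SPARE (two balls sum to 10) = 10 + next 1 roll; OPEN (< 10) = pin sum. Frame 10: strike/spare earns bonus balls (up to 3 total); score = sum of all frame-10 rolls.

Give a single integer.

Answer: 122

Derivation:
Frame 1: OPEN (3+1=4). Cumulative: 4
Frame 2: OPEN (7+0=7). Cumulative: 11
Frame 3: OPEN (8+0=8). Cumulative: 19
Frame 4: OPEN (6+1=7). Cumulative: 26
Frame 5: STRIKE. 10 + next two rolls (10+4) = 24. Cumulative: 50
Frame 6: STRIKE. 10 + next two rolls (4+6) = 20. Cumulative: 70
Frame 7: SPARE (4+6=10). 10 + next roll (5) = 15. Cumulative: 85
Frame 8: SPARE (5+5=10). 10 + next roll (8) = 18. Cumulative: 103
Frame 9: SPARE (8+2=10). 10 + next roll (3) = 13. Cumulative: 116
Frame 10: OPEN. Sum of all frame-10 rolls (3+3) = 6. Cumulative: 122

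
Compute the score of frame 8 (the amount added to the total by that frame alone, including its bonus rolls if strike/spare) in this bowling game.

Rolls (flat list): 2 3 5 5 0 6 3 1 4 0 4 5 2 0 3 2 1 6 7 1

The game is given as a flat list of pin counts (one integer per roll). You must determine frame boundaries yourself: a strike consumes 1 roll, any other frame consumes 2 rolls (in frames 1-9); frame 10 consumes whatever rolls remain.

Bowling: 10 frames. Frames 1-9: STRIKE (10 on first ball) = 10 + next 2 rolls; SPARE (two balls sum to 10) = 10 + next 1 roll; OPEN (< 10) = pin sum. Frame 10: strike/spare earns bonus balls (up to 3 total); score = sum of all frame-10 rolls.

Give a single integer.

Answer: 5

Derivation:
Frame 1: OPEN (2+3=5). Cumulative: 5
Frame 2: SPARE (5+5=10). 10 + next roll (0) = 10. Cumulative: 15
Frame 3: OPEN (0+6=6). Cumulative: 21
Frame 4: OPEN (3+1=4). Cumulative: 25
Frame 5: OPEN (4+0=4). Cumulative: 29
Frame 6: OPEN (4+5=9). Cumulative: 38
Frame 7: OPEN (2+0=2). Cumulative: 40
Frame 8: OPEN (3+2=5). Cumulative: 45
Frame 9: OPEN (1+6=7). Cumulative: 52
Frame 10: OPEN. Sum of all frame-10 rolls (7+1) = 8. Cumulative: 60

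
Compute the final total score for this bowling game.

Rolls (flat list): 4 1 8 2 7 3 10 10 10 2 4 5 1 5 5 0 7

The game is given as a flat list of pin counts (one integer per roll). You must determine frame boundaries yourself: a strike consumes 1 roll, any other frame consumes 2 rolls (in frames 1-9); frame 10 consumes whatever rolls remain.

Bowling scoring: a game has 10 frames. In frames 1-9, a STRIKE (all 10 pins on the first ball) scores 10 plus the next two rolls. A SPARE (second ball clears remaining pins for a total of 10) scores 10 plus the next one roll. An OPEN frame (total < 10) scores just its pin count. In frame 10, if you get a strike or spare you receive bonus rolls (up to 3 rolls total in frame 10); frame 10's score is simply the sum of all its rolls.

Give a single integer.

Answer: 139

Derivation:
Frame 1: OPEN (4+1=5). Cumulative: 5
Frame 2: SPARE (8+2=10). 10 + next roll (7) = 17. Cumulative: 22
Frame 3: SPARE (7+3=10). 10 + next roll (10) = 20. Cumulative: 42
Frame 4: STRIKE. 10 + next two rolls (10+10) = 30. Cumulative: 72
Frame 5: STRIKE. 10 + next two rolls (10+2) = 22. Cumulative: 94
Frame 6: STRIKE. 10 + next two rolls (2+4) = 16. Cumulative: 110
Frame 7: OPEN (2+4=6). Cumulative: 116
Frame 8: OPEN (5+1=6). Cumulative: 122
Frame 9: SPARE (5+5=10). 10 + next roll (0) = 10. Cumulative: 132
Frame 10: OPEN. Sum of all frame-10 rolls (0+7) = 7. Cumulative: 139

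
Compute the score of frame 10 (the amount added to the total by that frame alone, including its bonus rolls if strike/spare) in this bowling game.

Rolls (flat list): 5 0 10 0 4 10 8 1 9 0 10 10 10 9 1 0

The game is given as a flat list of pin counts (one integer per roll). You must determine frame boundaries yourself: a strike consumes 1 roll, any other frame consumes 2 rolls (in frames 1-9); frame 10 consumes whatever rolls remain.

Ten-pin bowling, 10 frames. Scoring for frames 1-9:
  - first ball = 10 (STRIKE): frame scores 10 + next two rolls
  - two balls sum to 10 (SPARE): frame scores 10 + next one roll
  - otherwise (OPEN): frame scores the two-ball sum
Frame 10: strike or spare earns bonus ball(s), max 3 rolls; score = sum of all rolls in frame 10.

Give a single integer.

Answer: 10

Derivation:
Frame 1: OPEN (5+0=5). Cumulative: 5
Frame 2: STRIKE. 10 + next two rolls (0+4) = 14. Cumulative: 19
Frame 3: OPEN (0+4=4). Cumulative: 23
Frame 4: STRIKE. 10 + next two rolls (8+1) = 19. Cumulative: 42
Frame 5: OPEN (8+1=9). Cumulative: 51
Frame 6: OPEN (9+0=9). Cumulative: 60
Frame 7: STRIKE. 10 + next two rolls (10+10) = 30. Cumulative: 90
Frame 8: STRIKE. 10 + next two rolls (10+9) = 29. Cumulative: 119
Frame 9: STRIKE. 10 + next two rolls (9+1) = 20. Cumulative: 139
Frame 10: SPARE. Sum of all frame-10 rolls (9+1+0) = 10. Cumulative: 149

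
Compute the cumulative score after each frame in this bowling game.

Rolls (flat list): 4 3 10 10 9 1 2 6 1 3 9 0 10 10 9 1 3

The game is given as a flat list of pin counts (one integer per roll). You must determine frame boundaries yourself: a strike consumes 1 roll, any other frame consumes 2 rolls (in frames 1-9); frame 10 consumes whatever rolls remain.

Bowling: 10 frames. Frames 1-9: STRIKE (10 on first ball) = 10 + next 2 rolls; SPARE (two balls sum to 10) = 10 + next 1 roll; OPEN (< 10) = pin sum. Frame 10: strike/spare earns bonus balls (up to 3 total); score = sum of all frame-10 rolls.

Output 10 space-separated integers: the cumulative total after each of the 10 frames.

Answer: 7 36 56 68 76 80 89 118 138 151

Derivation:
Frame 1: OPEN (4+3=7). Cumulative: 7
Frame 2: STRIKE. 10 + next two rolls (10+9) = 29. Cumulative: 36
Frame 3: STRIKE. 10 + next two rolls (9+1) = 20. Cumulative: 56
Frame 4: SPARE (9+1=10). 10 + next roll (2) = 12. Cumulative: 68
Frame 5: OPEN (2+6=8). Cumulative: 76
Frame 6: OPEN (1+3=4). Cumulative: 80
Frame 7: OPEN (9+0=9). Cumulative: 89
Frame 8: STRIKE. 10 + next two rolls (10+9) = 29. Cumulative: 118
Frame 9: STRIKE. 10 + next two rolls (9+1) = 20. Cumulative: 138
Frame 10: SPARE. Sum of all frame-10 rolls (9+1+3) = 13. Cumulative: 151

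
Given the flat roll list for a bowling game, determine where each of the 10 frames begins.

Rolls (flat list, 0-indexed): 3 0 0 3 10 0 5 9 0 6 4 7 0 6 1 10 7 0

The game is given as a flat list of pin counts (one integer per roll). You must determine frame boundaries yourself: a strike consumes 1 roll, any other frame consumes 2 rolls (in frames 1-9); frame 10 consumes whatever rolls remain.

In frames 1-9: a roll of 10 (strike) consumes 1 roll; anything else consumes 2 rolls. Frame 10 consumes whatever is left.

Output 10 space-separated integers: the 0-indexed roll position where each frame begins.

Answer: 0 2 4 5 7 9 11 13 15 16

Derivation:
Frame 1 starts at roll index 0: rolls=3,0 (sum=3), consumes 2 rolls
Frame 2 starts at roll index 2: rolls=0,3 (sum=3), consumes 2 rolls
Frame 3 starts at roll index 4: roll=10 (strike), consumes 1 roll
Frame 4 starts at roll index 5: rolls=0,5 (sum=5), consumes 2 rolls
Frame 5 starts at roll index 7: rolls=9,0 (sum=9), consumes 2 rolls
Frame 6 starts at roll index 9: rolls=6,4 (sum=10), consumes 2 rolls
Frame 7 starts at roll index 11: rolls=7,0 (sum=7), consumes 2 rolls
Frame 8 starts at roll index 13: rolls=6,1 (sum=7), consumes 2 rolls
Frame 9 starts at roll index 15: roll=10 (strike), consumes 1 roll
Frame 10 starts at roll index 16: 2 remaining rolls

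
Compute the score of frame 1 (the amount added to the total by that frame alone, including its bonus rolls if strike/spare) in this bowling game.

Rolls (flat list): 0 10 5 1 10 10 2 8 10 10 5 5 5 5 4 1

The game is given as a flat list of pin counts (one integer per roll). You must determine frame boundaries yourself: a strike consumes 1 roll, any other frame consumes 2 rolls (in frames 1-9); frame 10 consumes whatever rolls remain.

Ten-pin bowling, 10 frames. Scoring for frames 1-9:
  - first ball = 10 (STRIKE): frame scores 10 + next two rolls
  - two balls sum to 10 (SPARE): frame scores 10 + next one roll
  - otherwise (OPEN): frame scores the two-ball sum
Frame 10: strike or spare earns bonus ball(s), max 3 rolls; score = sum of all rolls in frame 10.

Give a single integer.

Answer: 15

Derivation:
Frame 1: SPARE (0+10=10). 10 + next roll (5) = 15. Cumulative: 15
Frame 2: OPEN (5+1=6). Cumulative: 21
Frame 3: STRIKE. 10 + next two rolls (10+2) = 22. Cumulative: 43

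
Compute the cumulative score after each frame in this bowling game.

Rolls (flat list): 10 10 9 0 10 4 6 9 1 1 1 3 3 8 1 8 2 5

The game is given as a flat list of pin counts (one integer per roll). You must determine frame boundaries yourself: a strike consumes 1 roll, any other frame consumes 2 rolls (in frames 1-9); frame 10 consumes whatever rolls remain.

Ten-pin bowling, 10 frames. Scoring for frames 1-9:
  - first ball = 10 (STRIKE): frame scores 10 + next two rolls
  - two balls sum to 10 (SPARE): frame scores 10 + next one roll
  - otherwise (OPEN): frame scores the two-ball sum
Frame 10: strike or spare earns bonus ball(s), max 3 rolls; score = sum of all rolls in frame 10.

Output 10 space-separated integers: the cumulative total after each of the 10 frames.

Frame 1: STRIKE. 10 + next two rolls (10+9) = 29. Cumulative: 29
Frame 2: STRIKE. 10 + next two rolls (9+0) = 19. Cumulative: 48
Frame 3: OPEN (9+0=9). Cumulative: 57
Frame 4: STRIKE. 10 + next two rolls (4+6) = 20. Cumulative: 77
Frame 5: SPARE (4+6=10). 10 + next roll (9) = 19. Cumulative: 96
Frame 6: SPARE (9+1=10). 10 + next roll (1) = 11. Cumulative: 107
Frame 7: OPEN (1+1=2). Cumulative: 109
Frame 8: OPEN (3+3=6). Cumulative: 115
Frame 9: OPEN (8+1=9). Cumulative: 124
Frame 10: SPARE. Sum of all frame-10 rolls (8+2+5) = 15. Cumulative: 139

Answer: 29 48 57 77 96 107 109 115 124 139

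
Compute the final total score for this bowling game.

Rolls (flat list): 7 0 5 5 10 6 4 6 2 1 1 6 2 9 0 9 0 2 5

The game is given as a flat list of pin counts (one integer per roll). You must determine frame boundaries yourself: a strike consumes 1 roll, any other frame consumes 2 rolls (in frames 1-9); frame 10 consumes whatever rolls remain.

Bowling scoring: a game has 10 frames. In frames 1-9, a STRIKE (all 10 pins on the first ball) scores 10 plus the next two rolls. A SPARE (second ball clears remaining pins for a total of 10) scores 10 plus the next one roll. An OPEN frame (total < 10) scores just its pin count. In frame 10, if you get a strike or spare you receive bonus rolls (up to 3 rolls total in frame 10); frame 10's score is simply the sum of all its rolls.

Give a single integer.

Frame 1: OPEN (7+0=7). Cumulative: 7
Frame 2: SPARE (5+5=10). 10 + next roll (10) = 20. Cumulative: 27
Frame 3: STRIKE. 10 + next two rolls (6+4) = 20. Cumulative: 47
Frame 4: SPARE (6+4=10). 10 + next roll (6) = 16. Cumulative: 63
Frame 5: OPEN (6+2=8). Cumulative: 71
Frame 6: OPEN (1+1=2). Cumulative: 73
Frame 7: OPEN (6+2=8). Cumulative: 81
Frame 8: OPEN (9+0=9). Cumulative: 90
Frame 9: OPEN (9+0=9). Cumulative: 99
Frame 10: OPEN. Sum of all frame-10 rolls (2+5) = 7. Cumulative: 106

Answer: 106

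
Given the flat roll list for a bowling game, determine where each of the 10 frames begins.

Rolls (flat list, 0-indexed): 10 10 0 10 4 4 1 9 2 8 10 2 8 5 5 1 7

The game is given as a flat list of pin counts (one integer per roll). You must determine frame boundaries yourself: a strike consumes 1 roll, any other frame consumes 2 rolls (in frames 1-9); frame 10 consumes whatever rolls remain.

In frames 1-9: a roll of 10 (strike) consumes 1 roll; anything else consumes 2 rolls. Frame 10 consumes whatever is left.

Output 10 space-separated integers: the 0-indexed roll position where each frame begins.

Answer: 0 1 2 4 6 8 10 11 13 15

Derivation:
Frame 1 starts at roll index 0: roll=10 (strike), consumes 1 roll
Frame 2 starts at roll index 1: roll=10 (strike), consumes 1 roll
Frame 3 starts at roll index 2: rolls=0,10 (sum=10), consumes 2 rolls
Frame 4 starts at roll index 4: rolls=4,4 (sum=8), consumes 2 rolls
Frame 5 starts at roll index 6: rolls=1,9 (sum=10), consumes 2 rolls
Frame 6 starts at roll index 8: rolls=2,8 (sum=10), consumes 2 rolls
Frame 7 starts at roll index 10: roll=10 (strike), consumes 1 roll
Frame 8 starts at roll index 11: rolls=2,8 (sum=10), consumes 2 rolls
Frame 9 starts at roll index 13: rolls=5,5 (sum=10), consumes 2 rolls
Frame 10 starts at roll index 15: 2 remaining rolls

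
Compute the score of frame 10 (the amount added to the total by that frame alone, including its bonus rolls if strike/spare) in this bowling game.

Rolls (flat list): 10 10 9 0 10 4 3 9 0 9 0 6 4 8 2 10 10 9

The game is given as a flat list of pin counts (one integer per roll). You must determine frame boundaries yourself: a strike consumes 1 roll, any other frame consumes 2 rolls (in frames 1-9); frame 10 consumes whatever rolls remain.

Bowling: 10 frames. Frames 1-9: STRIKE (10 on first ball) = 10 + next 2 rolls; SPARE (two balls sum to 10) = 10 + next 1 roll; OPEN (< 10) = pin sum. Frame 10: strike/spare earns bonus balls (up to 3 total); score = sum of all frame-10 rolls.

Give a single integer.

Frame 1: STRIKE. 10 + next two rolls (10+9) = 29. Cumulative: 29
Frame 2: STRIKE. 10 + next two rolls (9+0) = 19. Cumulative: 48
Frame 3: OPEN (9+0=9). Cumulative: 57
Frame 4: STRIKE. 10 + next two rolls (4+3) = 17. Cumulative: 74
Frame 5: OPEN (4+3=7). Cumulative: 81
Frame 6: OPEN (9+0=9). Cumulative: 90
Frame 7: OPEN (9+0=9). Cumulative: 99
Frame 8: SPARE (6+4=10). 10 + next roll (8) = 18. Cumulative: 117
Frame 9: SPARE (8+2=10). 10 + next roll (10) = 20. Cumulative: 137
Frame 10: STRIKE. Sum of all frame-10 rolls (10+10+9) = 29. Cumulative: 166

Answer: 29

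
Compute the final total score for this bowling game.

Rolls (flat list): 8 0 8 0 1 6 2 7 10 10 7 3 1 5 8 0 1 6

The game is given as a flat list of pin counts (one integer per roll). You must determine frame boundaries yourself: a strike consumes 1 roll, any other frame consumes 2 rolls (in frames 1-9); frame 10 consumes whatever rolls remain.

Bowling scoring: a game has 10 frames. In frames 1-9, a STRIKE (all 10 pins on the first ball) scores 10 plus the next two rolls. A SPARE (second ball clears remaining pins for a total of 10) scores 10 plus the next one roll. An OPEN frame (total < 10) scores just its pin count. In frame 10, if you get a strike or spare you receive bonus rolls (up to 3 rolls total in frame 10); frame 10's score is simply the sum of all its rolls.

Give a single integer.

Frame 1: OPEN (8+0=8). Cumulative: 8
Frame 2: OPEN (8+0=8). Cumulative: 16
Frame 3: OPEN (1+6=7). Cumulative: 23
Frame 4: OPEN (2+7=9). Cumulative: 32
Frame 5: STRIKE. 10 + next two rolls (10+7) = 27. Cumulative: 59
Frame 6: STRIKE. 10 + next two rolls (7+3) = 20. Cumulative: 79
Frame 7: SPARE (7+3=10). 10 + next roll (1) = 11. Cumulative: 90
Frame 8: OPEN (1+5=6). Cumulative: 96
Frame 9: OPEN (8+0=8). Cumulative: 104
Frame 10: OPEN. Sum of all frame-10 rolls (1+6) = 7. Cumulative: 111

Answer: 111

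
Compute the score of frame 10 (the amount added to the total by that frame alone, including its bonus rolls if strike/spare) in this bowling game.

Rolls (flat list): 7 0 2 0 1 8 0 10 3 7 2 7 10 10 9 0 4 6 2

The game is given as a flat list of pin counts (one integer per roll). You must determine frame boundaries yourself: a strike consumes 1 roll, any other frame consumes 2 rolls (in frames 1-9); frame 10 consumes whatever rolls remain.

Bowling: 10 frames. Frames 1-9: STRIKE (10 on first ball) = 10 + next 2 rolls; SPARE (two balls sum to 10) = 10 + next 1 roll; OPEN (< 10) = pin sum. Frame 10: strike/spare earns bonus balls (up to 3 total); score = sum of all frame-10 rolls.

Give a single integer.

Frame 1: OPEN (7+0=7). Cumulative: 7
Frame 2: OPEN (2+0=2). Cumulative: 9
Frame 3: OPEN (1+8=9). Cumulative: 18
Frame 4: SPARE (0+10=10). 10 + next roll (3) = 13. Cumulative: 31
Frame 5: SPARE (3+7=10). 10 + next roll (2) = 12. Cumulative: 43
Frame 6: OPEN (2+7=9). Cumulative: 52
Frame 7: STRIKE. 10 + next two rolls (10+9) = 29. Cumulative: 81
Frame 8: STRIKE. 10 + next two rolls (9+0) = 19. Cumulative: 100
Frame 9: OPEN (9+0=9). Cumulative: 109
Frame 10: SPARE. Sum of all frame-10 rolls (4+6+2) = 12. Cumulative: 121

Answer: 12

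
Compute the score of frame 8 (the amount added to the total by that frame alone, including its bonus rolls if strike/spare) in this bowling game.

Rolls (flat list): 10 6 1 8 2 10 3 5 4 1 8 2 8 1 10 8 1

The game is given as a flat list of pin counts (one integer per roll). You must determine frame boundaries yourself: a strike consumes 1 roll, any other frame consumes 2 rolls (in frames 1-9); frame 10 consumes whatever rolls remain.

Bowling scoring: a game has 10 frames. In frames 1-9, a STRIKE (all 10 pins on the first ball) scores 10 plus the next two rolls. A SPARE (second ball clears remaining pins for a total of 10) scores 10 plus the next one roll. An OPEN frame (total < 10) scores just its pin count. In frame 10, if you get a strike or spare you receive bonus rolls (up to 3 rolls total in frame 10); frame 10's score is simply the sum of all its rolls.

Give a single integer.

Answer: 9

Derivation:
Frame 1: STRIKE. 10 + next two rolls (6+1) = 17. Cumulative: 17
Frame 2: OPEN (6+1=7). Cumulative: 24
Frame 3: SPARE (8+2=10). 10 + next roll (10) = 20. Cumulative: 44
Frame 4: STRIKE. 10 + next two rolls (3+5) = 18. Cumulative: 62
Frame 5: OPEN (3+5=8). Cumulative: 70
Frame 6: OPEN (4+1=5). Cumulative: 75
Frame 7: SPARE (8+2=10). 10 + next roll (8) = 18. Cumulative: 93
Frame 8: OPEN (8+1=9). Cumulative: 102
Frame 9: STRIKE. 10 + next two rolls (8+1) = 19. Cumulative: 121
Frame 10: OPEN. Sum of all frame-10 rolls (8+1) = 9. Cumulative: 130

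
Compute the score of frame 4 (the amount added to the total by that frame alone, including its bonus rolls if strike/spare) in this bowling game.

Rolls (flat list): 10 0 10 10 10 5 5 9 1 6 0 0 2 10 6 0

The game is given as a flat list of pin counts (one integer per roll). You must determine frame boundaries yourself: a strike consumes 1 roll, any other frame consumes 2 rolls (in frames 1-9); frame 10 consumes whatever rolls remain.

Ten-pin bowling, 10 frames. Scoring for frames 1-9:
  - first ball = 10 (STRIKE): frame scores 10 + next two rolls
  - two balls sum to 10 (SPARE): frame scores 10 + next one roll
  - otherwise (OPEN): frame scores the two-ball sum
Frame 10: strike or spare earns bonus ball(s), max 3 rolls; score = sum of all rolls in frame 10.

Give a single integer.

Frame 1: STRIKE. 10 + next two rolls (0+10) = 20. Cumulative: 20
Frame 2: SPARE (0+10=10). 10 + next roll (10) = 20. Cumulative: 40
Frame 3: STRIKE. 10 + next two rolls (10+5) = 25. Cumulative: 65
Frame 4: STRIKE. 10 + next two rolls (5+5) = 20. Cumulative: 85
Frame 5: SPARE (5+5=10). 10 + next roll (9) = 19. Cumulative: 104
Frame 6: SPARE (9+1=10). 10 + next roll (6) = 16. Cumulative: 120

Answer: 20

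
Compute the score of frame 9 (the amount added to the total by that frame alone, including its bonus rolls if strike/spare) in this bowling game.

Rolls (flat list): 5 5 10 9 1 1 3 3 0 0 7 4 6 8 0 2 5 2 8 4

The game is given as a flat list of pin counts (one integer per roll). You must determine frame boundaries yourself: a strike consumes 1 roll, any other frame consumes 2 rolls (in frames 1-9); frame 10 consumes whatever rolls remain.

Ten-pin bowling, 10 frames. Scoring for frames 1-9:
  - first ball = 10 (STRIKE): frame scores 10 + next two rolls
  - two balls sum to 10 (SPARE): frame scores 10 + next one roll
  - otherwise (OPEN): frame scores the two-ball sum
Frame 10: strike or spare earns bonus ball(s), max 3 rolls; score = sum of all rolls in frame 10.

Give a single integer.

Answer: 7

Derivation:
Frame 1: SPARE (5+5=10). 10 + next roll (10) = 20. Cumulative: 20
Frame 2: STRIKE. 10 + next two rolls (9+1) = 20. Cumulative: 40
Frame 3: SPARE (9+1=10). 10 + next roll (1) = 11. Cumulative: 51
Frame 4: OPEN (1+3=4). Cumulative: 55
Frame 5: OPEN (3+0=3). Cumulative: 58
Frame 6: OPEN (0+7=7). Cumulative: 65
Frame 7: SPARE (4+6=10). 10 + next roll (8) = 18. Cumulative: 83
Frame 8: OPEN (8+0=8). Cumulative: 91
Frame 9: OPEN (2+5=7). Cumulative: 98
Frame 10: SPARE. Sum of all frame-10 rolls (2+8+4) = 14. Cumulative: 112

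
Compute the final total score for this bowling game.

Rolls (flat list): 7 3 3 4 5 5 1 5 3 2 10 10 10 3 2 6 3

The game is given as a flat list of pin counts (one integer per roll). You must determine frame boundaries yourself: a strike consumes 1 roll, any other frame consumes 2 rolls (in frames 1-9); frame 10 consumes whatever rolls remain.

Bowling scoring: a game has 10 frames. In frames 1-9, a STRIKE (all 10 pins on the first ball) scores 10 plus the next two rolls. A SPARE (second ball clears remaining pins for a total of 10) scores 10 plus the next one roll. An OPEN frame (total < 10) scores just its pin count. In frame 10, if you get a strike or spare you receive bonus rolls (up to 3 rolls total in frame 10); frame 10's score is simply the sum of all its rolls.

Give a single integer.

Answer: 124

Derivation:
Frame 1: SPARE (7+3=10). 10 + next roll (3) = 13. Cumulative: 13
Frame 2: OPEN (3+4=7). Cumulative: 20
Frame 3: SPARE (5+5=10). 10 + next roll (1) = 11. Cumulative: 31
Frame 4: OPEN (1+5=6). Cumulative: 37
Frame 5: OPEN (3+2=5). Cumulative: 42
Frame 6: STRIKE. 10 + next two rolls (10+10) = 30. Cumulative: 72
Frame 7: STRIKE. 10 + next two rolls (10+3) = 23. Cumulative: 95
Frame 8: STRIKE. 10 + next two rolls (3+2) = 15. Cumulative: 110
Frame 9: OPEN (3+2=5). Cumulative: 115
Frame 10: OPEN. Sum of all frame-10 rolls (6+3) = 9. Cumulative: 124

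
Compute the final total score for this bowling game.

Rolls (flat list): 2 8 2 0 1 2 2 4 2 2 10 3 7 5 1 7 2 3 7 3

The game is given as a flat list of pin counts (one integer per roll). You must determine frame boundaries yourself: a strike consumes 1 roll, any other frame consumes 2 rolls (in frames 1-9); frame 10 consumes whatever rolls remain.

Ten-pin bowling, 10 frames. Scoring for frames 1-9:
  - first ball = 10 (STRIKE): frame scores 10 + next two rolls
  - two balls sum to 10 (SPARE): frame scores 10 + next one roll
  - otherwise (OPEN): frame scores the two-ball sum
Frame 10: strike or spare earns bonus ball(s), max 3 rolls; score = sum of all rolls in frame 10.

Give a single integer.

Answer: 90

Derivation:
Frame 1: SPARE (2+8=10). 10 + next roll (2) = 12. Cumulative: 12
Frame 2: OPEN (2+0=2). Cumulative: 14
Frame 3: OPEN (1+2=3). Cumulative: 17
Frame 4: OPEN (2+4=6). Cumulative: 23
Frame 5: OPEN (2+2=4). Cumulative: 27
Frame 6: STRIKE. 10 + next two rolls (3+7) = 20. Cumulative: 47
Frame 7: SPARE (3+7=10). 10 + next roll (5) = 15. Cumulative: 62
Frame 8: OPEN (5+1=6). Cumulative: 68
Frame 9: OPEN (7+2=9). Cumulative: 77
Frame 10: SPARE. Sum of all frame-10 rolls (3+7+3) = 13. Cumulative: 90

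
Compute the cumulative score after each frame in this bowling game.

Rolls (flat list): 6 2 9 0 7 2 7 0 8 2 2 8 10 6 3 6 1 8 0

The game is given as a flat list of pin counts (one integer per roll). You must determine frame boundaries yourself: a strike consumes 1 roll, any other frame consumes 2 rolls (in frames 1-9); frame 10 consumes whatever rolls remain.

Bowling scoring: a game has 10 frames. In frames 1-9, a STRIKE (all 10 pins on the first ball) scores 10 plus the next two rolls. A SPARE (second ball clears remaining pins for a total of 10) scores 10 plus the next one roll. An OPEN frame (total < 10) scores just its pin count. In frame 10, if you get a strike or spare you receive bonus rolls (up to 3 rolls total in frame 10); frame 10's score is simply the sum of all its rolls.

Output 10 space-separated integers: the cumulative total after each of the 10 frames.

Frame 1: OPEN (6+2=8). Cumulative: 8
Frame 2: OPEN (9+0=9). Cumulative: 17
Frame 3: OPEN (7+2=9). Cumulative: 26
Frame 4: OPEN (7+0=7). Cumulative: 33
Frame 5: SPARE (8+2=10). 10 + next roll (2) = 12. Cumulative: 45
Frame 6: SPARE (2+8=10). 10 + next roll (10) = 20. Cumulative: 65
Frame 7: STRIKE. 10 + next two rolls (6+3) = 19. Cumulative: 84
Frame 8: OPEN (6+3=9). Cumulative: 93
Frame 9: OPEN (6+1=7). Cumulative: 100
Frame 10: OPEN. Sum of all frame-10 rolls (8+0) = 8. Cumulative: 108

Answer: 8 17 26 33 45 65 84 93 100 108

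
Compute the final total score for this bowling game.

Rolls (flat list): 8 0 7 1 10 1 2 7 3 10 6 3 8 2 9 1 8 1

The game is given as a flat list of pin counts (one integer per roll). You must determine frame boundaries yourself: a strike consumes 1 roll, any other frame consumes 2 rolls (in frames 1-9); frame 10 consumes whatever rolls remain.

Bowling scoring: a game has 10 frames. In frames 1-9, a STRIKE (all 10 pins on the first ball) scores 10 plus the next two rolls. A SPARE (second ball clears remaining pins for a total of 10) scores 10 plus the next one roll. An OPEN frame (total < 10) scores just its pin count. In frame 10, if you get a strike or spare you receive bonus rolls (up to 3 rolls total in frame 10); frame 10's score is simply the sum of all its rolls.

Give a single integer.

Frame 1: OPEN (8+0=8). Cumulative: 8
Frame 2: OPEN (7+1=8). Cumulative: 16
Frame 3: STRIKE. 10 + next two rolls (1+2) = 13. Cumulative: 29
Frame 4: OPEN (1+2=3). Cumulative: 32
Frame 5: SPARE (7+3=10). 10 + next roll (10) = 20. Cumulative: 52
Frame 6: STRIKE. 10 + next two rolls (6+3) = 19. Cumulative: 71
Frame 7: OPEN (6+3=9). Cumulative: 80
Frame 8: SPARE (8+2=10). 10 + next roll (9) = 19. Cumulative: 99
Frame 9: SPARE (9+1=10). 10 + next roll (8) = 18. Cumulative: 117
Frame 10: OPEN. Sum of all frame-10 rolls (8+1) = 9. Cumulative: 126

Answer: 126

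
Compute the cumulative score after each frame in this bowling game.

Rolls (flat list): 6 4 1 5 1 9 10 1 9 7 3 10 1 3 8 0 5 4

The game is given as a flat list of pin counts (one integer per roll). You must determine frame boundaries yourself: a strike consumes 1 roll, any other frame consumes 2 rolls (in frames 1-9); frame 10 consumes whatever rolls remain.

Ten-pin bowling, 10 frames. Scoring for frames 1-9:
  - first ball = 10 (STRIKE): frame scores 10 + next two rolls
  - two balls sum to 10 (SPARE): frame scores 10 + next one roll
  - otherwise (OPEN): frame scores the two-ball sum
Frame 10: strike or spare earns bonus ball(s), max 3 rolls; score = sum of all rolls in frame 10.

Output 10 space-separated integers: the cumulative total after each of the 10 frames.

Frame 1: SPARE (6+4=10). 10 + next roll (1) = 11. Cumulative: 11
Frame 2: OPEN (1+5=6). Cumulative: 17
Frame 3: SPARE (1+9=10). 10 + next roll (10) = 20. Cumulative: 37
Frame 4: STRIKE. 10 + next two rolls (1+9) = 20. Cumulative: 57
Frame 5: SPARE (1+9=10). 10 + next roll (7) = 17. Cumulative: 74
Frame 6: SPARE (7+3=10). 10 + next roll (10) = 20. Cumulative: 94
Frame 7: STRIKE. 10 + next two rolls (1+3) = 14. Cumulative: 108
Frame 8: OPEN (1+3=4). Cumulative: 112
Frame 9: OPEN (8+0=8). Cumulative: 120
Frame 10: OPEN. Sum of all frame-10 rolls (5+4) = 9. Cumulative: 129

Answer: 11 17 37 57 74 94 108 112 120 129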